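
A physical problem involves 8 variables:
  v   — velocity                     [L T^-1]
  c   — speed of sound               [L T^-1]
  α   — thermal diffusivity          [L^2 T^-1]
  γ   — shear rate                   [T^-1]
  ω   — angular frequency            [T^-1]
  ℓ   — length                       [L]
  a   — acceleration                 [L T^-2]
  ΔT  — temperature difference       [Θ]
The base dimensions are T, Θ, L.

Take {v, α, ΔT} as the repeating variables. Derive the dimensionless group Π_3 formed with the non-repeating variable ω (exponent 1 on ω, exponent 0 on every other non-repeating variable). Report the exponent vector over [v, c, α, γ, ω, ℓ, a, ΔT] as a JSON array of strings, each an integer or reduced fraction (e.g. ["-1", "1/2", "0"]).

Dimensional matrix (T×Θ×L by v×c×α×γ×ω×ℓ×a×ΔT):
  T: [-1 -1 -1 -1 -1  0 -2  0]
  Θ: [ 0  0  0  0  0  0  0  1]
  L: [ 1  1  2  0  0  1  1  0]
Row reduction gives pivot columns v,α,ΔT; rank = 3
Repeat: v,α,ΔT; free: c,γ,ω,ℓ,a
RREF:
  r0: [   1    1    0    2    2   -1    3    0]
  r1: [   0    0    1   -1   -1    1   -1    0]
  r2: [   0    0    0    0    0    0    0    1]
Fix exponent of ω at 1, c at 0, γ at 0, ℓ at 0, a at 0; solve each RREF row for its pivot's exponent:
  r0: exp(v) + (2)·1 = 0 ⇒ exp(v) = -2
  r1: exp(α) + (-1)·1 = 0 ⇒ exp(α) = 1
  r2: exp(ΔT) + (0)·1 = 0 ⇒ exp(ΔT) = 0
Π_3 = v^-2 · α · ω

["-2", "0", "1", "0", "1", "0", "0", "0"]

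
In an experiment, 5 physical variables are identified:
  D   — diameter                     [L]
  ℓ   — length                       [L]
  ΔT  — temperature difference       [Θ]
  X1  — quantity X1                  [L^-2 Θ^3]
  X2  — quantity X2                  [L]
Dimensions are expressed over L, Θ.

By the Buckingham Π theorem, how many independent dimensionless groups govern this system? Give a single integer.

Dimensional matrix (L×Θ by D×ℓ×ΔT×X1×X2):
  L: [ 1  1  0 -2  1]
  Θ: [ 0  0  1  3  0]
Echelon form has 2 nonzero rows (pivots: D,ΔT)
n=5, r=2 ⇒ 3 dimensionless groups

3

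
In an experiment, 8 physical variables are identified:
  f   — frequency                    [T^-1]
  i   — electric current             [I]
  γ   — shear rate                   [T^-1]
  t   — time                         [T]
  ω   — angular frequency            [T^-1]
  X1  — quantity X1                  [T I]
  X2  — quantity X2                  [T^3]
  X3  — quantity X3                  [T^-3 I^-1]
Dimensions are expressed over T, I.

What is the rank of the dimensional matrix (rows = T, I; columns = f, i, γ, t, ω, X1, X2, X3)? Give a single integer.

Write exponents as rows T,I / cols f,i,γ,t,ω,X1,X2,X3:
  T: [-1  0 -1  1 -1  1  3 -3]
  I: [ 0  1  0  0  0  1  0 -1]
Row reduction gives pivot columns f,i; rank = 2

2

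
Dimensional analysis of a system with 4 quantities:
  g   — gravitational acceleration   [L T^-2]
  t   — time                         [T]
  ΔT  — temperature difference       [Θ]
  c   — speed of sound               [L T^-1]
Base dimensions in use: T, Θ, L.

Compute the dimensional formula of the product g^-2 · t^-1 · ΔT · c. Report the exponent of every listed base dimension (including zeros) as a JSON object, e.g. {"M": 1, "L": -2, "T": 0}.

Write exponents as rows T,Θ,L / cols g,t,ΔT,c:
  T: [-2  1  0 -1]
  Θ: [ 0  0  1  0]
  L: [ 1  0  0  1]
  [T]: (-2)·-2+(-1)·1+(1)·0+(1)·-1 = 2
  [Θ]: (-2)·0+(-1)·0+(1)·1+(1)·0 = 1
  [L]: (-2)·1+(-1)·0+(1)·0+(1)·1 = -1
⇒ T^2 Θ L^-1

{"T": 2, "Θ": 1, "L": -1}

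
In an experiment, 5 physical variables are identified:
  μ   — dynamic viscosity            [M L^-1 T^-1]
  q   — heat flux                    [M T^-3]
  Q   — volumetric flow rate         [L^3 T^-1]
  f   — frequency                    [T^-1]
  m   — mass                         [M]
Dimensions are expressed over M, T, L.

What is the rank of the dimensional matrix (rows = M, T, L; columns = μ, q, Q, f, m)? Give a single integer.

3

Dimensional matrix (M×T×L by μ×q×Q×f×m):
  M: [ 1  1  0  0  1]
  T: [-1 -3 -1 -1  0]
  L: [-1  0  3  0  0]
Echelon form has 3 nonzero rows (pivots: μ,q,Q)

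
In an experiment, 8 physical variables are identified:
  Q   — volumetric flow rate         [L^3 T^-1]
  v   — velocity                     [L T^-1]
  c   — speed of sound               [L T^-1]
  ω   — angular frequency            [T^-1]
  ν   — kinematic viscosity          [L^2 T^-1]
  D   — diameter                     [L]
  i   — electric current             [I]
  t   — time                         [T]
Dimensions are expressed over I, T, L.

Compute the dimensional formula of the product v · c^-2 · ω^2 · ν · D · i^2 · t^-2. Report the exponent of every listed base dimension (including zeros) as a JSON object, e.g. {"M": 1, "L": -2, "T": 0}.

Dimensional matrix (I×T×L by Q×v×c×ω×ν×D×i×t):
  I: [ 0  0  0  0  0  0  1  0]
  T: [-1 -1 -1 -1 -1  0  0  1]
  L: [ 3  1  1  0  2  1  0  0]
  [I]: (1)·0+(-2)·0+(2)·0+(1)·0+(1)·0+(2)·1+(-2)·0 = 2
  [T]: (1)·-1+(-2)·-1+(2)·-1+(1)·-1+(1)·0+(2)·0+(-2)·1 = -4
  [L]: (1)·1+(-2)·1+(2)·0+(1)·2+(1)·1+(2)·0+(-2)·0 = 2
⇒ I^2 T^-4 L^2

{"I": 2, "T": -4, "L": 2}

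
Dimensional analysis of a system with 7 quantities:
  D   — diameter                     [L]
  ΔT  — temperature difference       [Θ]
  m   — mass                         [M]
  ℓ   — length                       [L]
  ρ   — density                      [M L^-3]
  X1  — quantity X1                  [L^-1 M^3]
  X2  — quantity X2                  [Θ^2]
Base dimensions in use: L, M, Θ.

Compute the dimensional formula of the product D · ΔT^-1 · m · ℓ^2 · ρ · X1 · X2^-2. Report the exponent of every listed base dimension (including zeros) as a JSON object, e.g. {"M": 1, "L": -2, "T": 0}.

{"L": -1, "M": 5, "Θ": -5}

Exponent matrix [L,M,Θ] × [D,ΔT,m,ℓ,ρ,X1,X2]:
  L: [ 1  0  0  1 -3 -1  0]
  M: [ 0  0  1  0  1  3  0]
  Θ: [ 0  1  0  0  0  0  2]
  [L]: (1)·1+(-1)·0+(1)·0+(2)·1+(1)·-3+(1)·-1+(-2)·0 = -1
  [M]: (1)·0+(-1)·0+(1)·1+(2)·0+(1)·1+(1)·3+(-2)·0 = 5
  [Θ]: (1)·0+(-1)·1+(1)·0+(2)·0+(1)·0+(1)·0+(-2)·2 = -5
⇒ L^-1 M^5 Θ^-5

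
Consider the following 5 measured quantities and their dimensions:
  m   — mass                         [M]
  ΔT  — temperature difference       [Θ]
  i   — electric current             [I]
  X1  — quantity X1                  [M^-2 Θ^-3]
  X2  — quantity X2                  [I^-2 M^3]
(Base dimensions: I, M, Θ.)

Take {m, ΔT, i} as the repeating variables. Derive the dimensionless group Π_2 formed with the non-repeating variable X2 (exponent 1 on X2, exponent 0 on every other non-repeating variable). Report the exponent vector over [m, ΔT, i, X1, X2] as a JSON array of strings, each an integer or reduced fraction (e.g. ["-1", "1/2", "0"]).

["-3", "0", "2", "0", "1"]

Exponent matrix [I,M,Θ] × [m,ΔT,i,X1,X2]:
  I: [ 0  0  1  0 -2]
  M: [ 1  0  0 -2  3]
  Θ: [ 0  1  0 -3  0]
RREF → pivots at {m,ΔT,i} ⇒ r = 3
Repeat: m,ΔT,i; free: X1,X2
RREF:
  r0: [   1    0    0   -2    3]
  r1: [   0    1    0   -3    0]
  r2: [   0    0    1    0   -2]
Fix exponent of X2 at 1, X1 at 0; solve each RREF row for its pivot's exponent:
  r0: exp(m) + (3)·1 = 0 ⇒ exp(m) = -3
  r1: exp(ΔT) + (0)·1 = 0 ⇒ exp(ΔT) = 0
  r2: exp(i) + (-2)·1 = 0 ⇒ exp(i) = 2
Π_2 = m^-3 · i^2 · X2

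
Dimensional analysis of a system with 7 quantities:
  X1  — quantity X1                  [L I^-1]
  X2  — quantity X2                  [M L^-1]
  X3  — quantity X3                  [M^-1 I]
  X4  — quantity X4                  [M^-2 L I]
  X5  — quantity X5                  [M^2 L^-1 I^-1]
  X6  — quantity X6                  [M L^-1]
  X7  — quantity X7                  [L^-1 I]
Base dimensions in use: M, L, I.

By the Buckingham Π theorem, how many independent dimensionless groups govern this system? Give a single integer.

5

Dimensional matrix (M×L×I by X1×X2×X3×X4×X5×X6×X7):
  M: [ 0  1 -1 -2  2  1  0]
  L: [ 1 -1  0  1 -1 -1 -1]
  I: [-1  0  1  1 -1  0  1]
Row reduction gives pivot columns X1,X2; rank = 2
7 vars − rank 2 = 5 Π groups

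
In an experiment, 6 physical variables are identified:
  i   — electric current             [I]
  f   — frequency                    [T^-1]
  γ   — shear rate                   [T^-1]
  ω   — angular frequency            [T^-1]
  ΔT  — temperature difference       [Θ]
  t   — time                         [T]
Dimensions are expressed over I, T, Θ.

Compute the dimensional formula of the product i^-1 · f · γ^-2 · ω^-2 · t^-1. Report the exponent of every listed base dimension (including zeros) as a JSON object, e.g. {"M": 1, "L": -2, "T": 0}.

Exponent matrix [I,T,Θ] × [i,f,γ,ω,ΔT,t]:
  I: [ 1  0  0  0  0  0]
  T: [ 0 -1 -1 -1  0  1]
  Θ: [ 0  0  0  0  1  0]
  [I]: (-1)·1+(1)·0+(-2)·0+(-2)·0+(-1)·0 = -1
  [T]: (-1)·0+(1)·-1+(-2)·-1+(-2)·-1+(-1)·1 = 2
  [Θ]: (-1)·0+(1)·0+(-2)·0+(-2)·0+(-1)·0 = 0
⇒ I^-1 T^2

{"I": -1, "T": 2, "Θ": 0}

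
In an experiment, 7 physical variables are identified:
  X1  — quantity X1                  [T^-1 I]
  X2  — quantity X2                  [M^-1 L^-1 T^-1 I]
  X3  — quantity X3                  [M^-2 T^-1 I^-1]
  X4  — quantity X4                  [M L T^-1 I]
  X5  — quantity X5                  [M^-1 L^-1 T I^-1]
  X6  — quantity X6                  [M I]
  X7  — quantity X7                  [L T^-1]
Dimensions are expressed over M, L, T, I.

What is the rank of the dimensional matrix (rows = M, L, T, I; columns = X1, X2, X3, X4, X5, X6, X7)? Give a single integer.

3

Dimensional matrix (M×L×T×I by X1×X2×X3×X4×X5×X6×X7):
  M: [ 0 -1 -2  1 -1  1  0]
  L: [ 0 -1  0  1 -1  0  1]
  T: [-1 -1 -1 -1  1  0 -1]
  I: [ 1  1 -1  1 -1  1  0]
RREF → pivots at {X1,X2,X3} ⇒ r = 3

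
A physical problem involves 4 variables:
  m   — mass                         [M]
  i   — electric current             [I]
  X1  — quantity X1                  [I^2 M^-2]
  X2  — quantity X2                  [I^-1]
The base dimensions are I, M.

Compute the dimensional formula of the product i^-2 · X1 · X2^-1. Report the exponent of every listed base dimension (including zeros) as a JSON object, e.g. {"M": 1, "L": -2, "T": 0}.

Write exponents as rows I,M / cols m,i,X1,X2:
  I: [ 0  1  2 -1]
  M: [ 1  0 -2  0]
  [I]: (-2)·1+(1)·2+(-1)·-1 = 1
  [M]: (-2)·0+(1)·-2+(-1)·0 = -2
⇒ I M^-2

{"I": 1, "M": -2}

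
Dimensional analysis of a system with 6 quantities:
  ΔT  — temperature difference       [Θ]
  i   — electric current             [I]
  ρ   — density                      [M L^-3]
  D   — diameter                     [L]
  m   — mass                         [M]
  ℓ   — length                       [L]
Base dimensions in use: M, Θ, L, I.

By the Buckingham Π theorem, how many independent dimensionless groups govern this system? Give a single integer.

Dimensional matrix (M×Θ×L×I by ΔT×i×ρ×D×m×ℓ):
  M: [ 0  0  1  0  1  0]
  Θ: [ 1  0  0  0  0  0]
  L: [ 0  0 -3  1  0  1]
  I: [ 0  1  0  0  0  0]
Row reduction gives pivot columns ΔT,i,ρ,D; rank = 4
6 vars − rank 4 = 2 Π groups

2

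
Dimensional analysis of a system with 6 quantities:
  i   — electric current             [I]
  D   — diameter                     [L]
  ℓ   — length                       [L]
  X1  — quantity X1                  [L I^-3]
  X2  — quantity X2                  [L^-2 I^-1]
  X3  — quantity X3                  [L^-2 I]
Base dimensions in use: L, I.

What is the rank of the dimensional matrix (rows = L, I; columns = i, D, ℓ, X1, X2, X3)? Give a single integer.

Write exponents as rows L,I / cols i,D,ℓ,X1,X2,X3:
  L: [ 0  1  1  1 -2 -2]
  I: [ 1  0  0 -3 -1  1]
Echelon form has 2 nonzero rows (pivots: i,D)

2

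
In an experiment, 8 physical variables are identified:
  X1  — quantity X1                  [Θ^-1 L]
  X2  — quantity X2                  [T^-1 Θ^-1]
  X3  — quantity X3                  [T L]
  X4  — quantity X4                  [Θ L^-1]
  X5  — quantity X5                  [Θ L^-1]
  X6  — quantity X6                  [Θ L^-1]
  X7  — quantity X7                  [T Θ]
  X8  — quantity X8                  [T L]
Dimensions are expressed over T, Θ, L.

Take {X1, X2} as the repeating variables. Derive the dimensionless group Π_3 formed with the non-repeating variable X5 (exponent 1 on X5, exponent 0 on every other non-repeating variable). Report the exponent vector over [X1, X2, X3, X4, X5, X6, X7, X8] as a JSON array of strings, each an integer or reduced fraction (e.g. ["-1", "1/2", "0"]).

["1", "0", "0", "0", "1", "0", "0", "0"]

Exponent matrix [T,Θ,L] × [X1,X2,X3,X4,X5,X6,X7,X8]:
  T: [ 0 -1  1  0  0  0  1  1]
  Θ: [-1 -1  0  1  1  1  1  0]
  L: [ 1  0  1 -1 -1 -1  0  1]
Row reduction gives pivot columns X1,X2; rank = 2
Pivot set = {X1,X2}, free = {X3,X4,X5,X6,X7,X8}
RREF:
  r0: [   1    0    1   -1   -1   -1    0    1]
  r1: [   0    1   -1    0    0    0   -1   -1]
  r2: [   0    0    0    0    0    0    0    0]
Fix exponent of X5 at 1, X3 at 0, X4 at 0, X6 at 0, X7 at 0, X8 at 0; solve each RREF row for its pivot's exponent:
  r0: exp(X1) + (-1)·1 = 0 ⇒ exp(X1) = 1
  r1: exp(X2) + (0)·1 = 0 ⇒ exp(X2) = 0
Π_3 = X1 · X5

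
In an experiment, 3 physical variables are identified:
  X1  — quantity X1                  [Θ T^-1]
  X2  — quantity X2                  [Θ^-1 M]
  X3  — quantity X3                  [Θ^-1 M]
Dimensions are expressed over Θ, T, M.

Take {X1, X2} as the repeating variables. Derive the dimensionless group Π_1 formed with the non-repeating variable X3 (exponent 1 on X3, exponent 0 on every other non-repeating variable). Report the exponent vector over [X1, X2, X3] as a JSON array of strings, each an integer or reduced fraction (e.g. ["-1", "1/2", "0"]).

["0", "-1", "1"]

Write exponents as rows Θ,T,M / cols X1,X2,X3:
  Θ: [ 1 -1 -1]
  T: [-1  0  0]
  M: [ 0  1  1]
Row reduction gives pivot columns X1,X2; rank = 2
Pivot set = {X1,X2}, free = {X3}
RREF:
  r0: [   1    0    0]
  r1: [   0    1    1]
  r2: [   0    0    0]
Fix exponent of X3 at 1; solve each RREF row for its pivot's exponent:
  r0: exp(X1) + (0)·1 = 0 ⇒ exp(X1) = 0
  r1: exp(X2) + (1)·1 = 0 ⇒ exp(X2) = -1
Π_1 = X2^-1 · X3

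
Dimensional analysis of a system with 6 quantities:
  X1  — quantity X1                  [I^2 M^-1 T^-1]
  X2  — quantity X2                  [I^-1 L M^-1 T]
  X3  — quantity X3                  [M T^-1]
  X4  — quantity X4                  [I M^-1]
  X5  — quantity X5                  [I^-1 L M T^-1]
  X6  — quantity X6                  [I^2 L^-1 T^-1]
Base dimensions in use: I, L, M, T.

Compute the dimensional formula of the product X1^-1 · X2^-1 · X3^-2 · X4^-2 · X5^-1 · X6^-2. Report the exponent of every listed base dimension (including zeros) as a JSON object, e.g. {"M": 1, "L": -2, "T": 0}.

Exponent matrix [I,L,M,T] × [X1,X2,X3,X4,X5,X6]:
  I: [ 2 -1  0  1 -1  2]
  L: [ 0  1  0  0  1 -1]
  M: [-1 -1  1 -1  1  0]
  T: [-1  1 -1  0 -1 -1]
  [I]: (-1)·2+(-1)·-1+(-2)·0+(-2)·1+(-1)·-1+(-2)·2 = -6
  [L]: (-1)·0+(-1)·1+(-2)·0+(-2)·0+(-1)·1+(-2)·-1 = 0
  [M]: (-1)·-1+(-1)·-1+(-2)·1+(-2)·-1+(-1)·1+(-2)·0 = 1
  [T]: (-1)·-1+(-1)·1+(-2)·-1+(-2)·0+(-1)·-1+(-2)·-1 = 5
⇒ I^-6 M T^5

{"I": -6, "L": 0, "M": 1, "T": 5}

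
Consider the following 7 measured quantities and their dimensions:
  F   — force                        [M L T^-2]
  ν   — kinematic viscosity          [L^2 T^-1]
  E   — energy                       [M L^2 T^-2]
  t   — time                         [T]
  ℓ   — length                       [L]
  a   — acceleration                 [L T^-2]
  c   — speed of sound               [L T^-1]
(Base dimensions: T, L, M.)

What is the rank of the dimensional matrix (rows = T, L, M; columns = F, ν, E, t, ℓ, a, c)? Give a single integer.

Dimensional matrix (T×L×M by F×ν×E×t×ℓ×a×c):
  T: [-2 -1 -2  1  0 -2 -1]
  L: [ 1  2  2  0  1  1  1]
  M: [ 1  0  1  0  0  0  0]
Row reduction gives pivot columns F,ν,E; rank = 3

3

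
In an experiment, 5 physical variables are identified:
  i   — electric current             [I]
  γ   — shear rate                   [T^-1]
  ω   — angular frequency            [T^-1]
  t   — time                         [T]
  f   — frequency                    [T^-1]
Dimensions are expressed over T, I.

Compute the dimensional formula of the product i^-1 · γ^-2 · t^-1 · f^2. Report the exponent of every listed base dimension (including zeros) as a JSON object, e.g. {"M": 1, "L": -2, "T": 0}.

Exponent matrix [T,I] × [i,γ,ω,t,f]:
  T: [ 0 -1 -1  1 -1]
  I: [ 1  0  0  0  0]
  [T]: (-1)·0+(-2)·-1+(-1)·1+(2)·-1 = -1
  [I]: (-1)·1+(-2)·0+(-1)·0+(2)·0 = -1
⇒ T^-1 I^-1

{"T": -1, "I": -1}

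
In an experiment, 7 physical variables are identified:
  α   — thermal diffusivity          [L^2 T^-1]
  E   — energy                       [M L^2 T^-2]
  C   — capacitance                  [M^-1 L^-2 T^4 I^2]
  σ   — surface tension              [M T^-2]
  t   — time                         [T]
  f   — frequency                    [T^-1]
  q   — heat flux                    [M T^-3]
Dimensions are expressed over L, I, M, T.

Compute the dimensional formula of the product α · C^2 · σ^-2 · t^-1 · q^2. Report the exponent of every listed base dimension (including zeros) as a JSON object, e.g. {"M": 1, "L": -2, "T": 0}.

{"L": -2, "I": 4, "M": -2, "T": 4}

Write exponents as rows L,I,M,T / cols α,E,C,σ,t,f,q:
  L: [ 2  2 -2  0  0  0  0]
  I: [ 0  0  2  0  0  0  0]
  M: [ 0  1 -1  1  0  0  1]
  T: [-1 -2  4 -2  1 -1 -3]
  [L]: (1)·2+(2)·-2+(-2)·0+(-1)·0+(2)·0 = -2
  [I]: (1)·0+(2)·2+(-2)·0+(-1)·0+(2)·0 = 4
  [M]: (1)·0+(2)·-1+(-2)·1+(-1)·0+(2)·1 = -2
  [T]: (1)·-1+(2)·4+(-2)·-2+(-1)·1+(2)·-3 = 4
⇒ L^-2 I^4 M^-2 T^4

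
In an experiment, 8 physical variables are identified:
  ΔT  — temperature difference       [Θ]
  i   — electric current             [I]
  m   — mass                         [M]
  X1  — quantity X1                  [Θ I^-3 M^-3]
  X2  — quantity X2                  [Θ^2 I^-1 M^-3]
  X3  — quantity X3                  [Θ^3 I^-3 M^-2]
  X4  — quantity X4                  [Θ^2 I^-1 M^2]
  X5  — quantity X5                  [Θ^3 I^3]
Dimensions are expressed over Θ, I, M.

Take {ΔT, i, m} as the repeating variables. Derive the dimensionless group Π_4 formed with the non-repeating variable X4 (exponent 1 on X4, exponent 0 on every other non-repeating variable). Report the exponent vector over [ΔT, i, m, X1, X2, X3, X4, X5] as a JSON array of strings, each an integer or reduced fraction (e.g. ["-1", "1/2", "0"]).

["-2", "1", "-2", "0", "0", "0", "1", "0"]

Exponent matrix [Θ,I,M] × [ΔT,i,m,X1,X2,X3,X4,X5]:
  Θ: [ 1  0  0  1  2  3  2  3]
  I: [ 0  1  0 -3 -1 -3 -1  3]
  M: [ 0  0  1 -3 -3 -2  2  0]
Row reduction gives pivot columns ΔT,i,m; rank = 3
Repeat: ΔT,i,m; free: X1,X2,X3,X4,X5
RREF:
  r0: [   1    0    0    1    2    3    2    3]
  r1: [   0    1    0   -3   -1   -3   -1    3]
  r2: [   0    0    1   -3   -3   -2    2    0]
Fix exponent of X4 at 1, X1 at 0, X2 at 0, X3 at 0, X5 at 0; solve each RREF row for its pivot's exponent:
  r0: exp(ΔT) + (2)·1 = 0 ⇒ exp(ΔT) = -2
  r1: exp(i) + (-1)·1 = 0 ⇒ exp(i) = 1
  r2: exp(m) + (2)·1 = 0 ⇒ exp(m) = -2
Π_4 = ΔT^-2 · i · m^-2 · X4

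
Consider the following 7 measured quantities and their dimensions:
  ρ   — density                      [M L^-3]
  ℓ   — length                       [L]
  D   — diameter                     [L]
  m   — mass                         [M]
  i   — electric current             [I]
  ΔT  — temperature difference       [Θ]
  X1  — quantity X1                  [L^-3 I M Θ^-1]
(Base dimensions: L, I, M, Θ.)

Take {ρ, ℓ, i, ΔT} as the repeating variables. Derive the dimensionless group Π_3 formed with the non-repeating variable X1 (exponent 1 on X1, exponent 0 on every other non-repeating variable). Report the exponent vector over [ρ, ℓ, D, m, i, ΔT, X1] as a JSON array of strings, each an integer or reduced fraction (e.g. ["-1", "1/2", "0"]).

Dimensional matrix (L×I×M×Θ by ρ×ℓ×D×m×i×ΔT×X1):
  L: [-3  1  1  0  0  0 -3]
  I: [ 0  0  0  0  1  0  1]
  M: [ 1  0  0  1  0  0  1]
  Θ: [ 0  0  0  0  0  1 -1]
Row reduction gives pivot columns ρ,ℓ,i,ΔT; rank = 4
Repeat: ρ,ℓ,i,ΔT; free: D,m,X1
RREF:
  r0: [   1    0    0    1    0    0    1]
  r1: [   0    1    1    3    0    0    0]
  r2: [   0    0    0    0    1    0    1]
  r3: [   0    0    0    0    0    1   -1]
Fix exponent of X1 at 1, D at 0, m at 0; solve each RREF row for its pivot's exponent:
  r0: exp(ρ) + (1)·1 = 0 ⇒ exp(ρ) = -1
  r1: exp(ℓ) + (0)·1 = 0 ⇒ exp(ℓ) = 0
  r2: exp(i) + (1)·1 = 0 ⇒ exp(i) = -1
  r3: exp(ΔT) + (-1)·1 = 0 ⇒ exp(ΔT) = 1
Π_3 = ρ^-1 · i^-1 · ΔT · X1

["-1", "0", "0", "0", "-1", "1", "1"]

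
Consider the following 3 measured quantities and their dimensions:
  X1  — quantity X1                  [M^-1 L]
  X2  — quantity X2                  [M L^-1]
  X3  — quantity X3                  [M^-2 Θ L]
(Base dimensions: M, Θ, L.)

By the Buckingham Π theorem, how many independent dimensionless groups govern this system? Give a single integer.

Write exponents as rows M,Θ,L / cols X1,X2,X3:
  M: [-1  1 -2]
  Θ: [ 0  0  1]
  L: [ 1 -1  1]
Echelon form has 2 nonzero rows (pivots: X1,X3)
3 vars − rank 2 = 1 Π group

1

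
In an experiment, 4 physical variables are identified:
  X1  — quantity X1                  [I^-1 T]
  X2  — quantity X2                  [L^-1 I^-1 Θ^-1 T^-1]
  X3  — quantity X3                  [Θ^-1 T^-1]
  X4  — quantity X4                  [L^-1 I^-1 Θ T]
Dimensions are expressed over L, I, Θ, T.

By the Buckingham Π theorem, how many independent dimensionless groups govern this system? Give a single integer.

1

Dimensional matrix (L×I×Θ×T by X1×X2×X3×X4):
  L: [ 0 -1  0 -1]
  I: [-1 -1  0 -1]
  Θ: [ 0 -1 -1  1]
  T: [ 1 -1 -1  1]
Echelon form has 3 nonzero rows (pivots: X1,X2,X3)
n=4, r=3 ⇒ 1 dimensionless group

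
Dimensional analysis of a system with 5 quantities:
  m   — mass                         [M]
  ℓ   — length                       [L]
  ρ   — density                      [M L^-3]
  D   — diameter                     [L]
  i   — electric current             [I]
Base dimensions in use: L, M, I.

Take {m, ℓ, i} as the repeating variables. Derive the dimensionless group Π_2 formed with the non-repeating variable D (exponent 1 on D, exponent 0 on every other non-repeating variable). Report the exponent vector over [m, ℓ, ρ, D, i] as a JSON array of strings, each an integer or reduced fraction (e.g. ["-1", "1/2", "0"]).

Exponent matrix [L,M,I] × [m,ℓ,ρ,D,i]:
  L: [ 0  1 -3  1  0]
  M: [ 1  0  1  0  0]
  I: [ 0  0  0  0  1]
RREF → pivots at {m,ℓ,i} ⇒ r = 3
Pivot set = {m,ℓ,i}, free = {ρ,D}
RREF:
  r0: [   1    0    1    0    0]
  r1: [   0    1   -3    1    0]
  r2: [   0    0    0    0    1]
Fix exponent of D at 1, ρ at 0; solve each RREF row for its pivot's exponent:
  r0: exp(m) + (0)·1 = 0 ⇒ exp(m) = 0
  r1: exp(ℓ) + (1)·1 = 0 ⇒ exp(ℓ) = -1
  r2: exp(i) + (0)·1 = 0 ⇒ exp(i) = 0
Π_2 = ℓ^-1 · D

["0", "-1", "0", "1", "0"]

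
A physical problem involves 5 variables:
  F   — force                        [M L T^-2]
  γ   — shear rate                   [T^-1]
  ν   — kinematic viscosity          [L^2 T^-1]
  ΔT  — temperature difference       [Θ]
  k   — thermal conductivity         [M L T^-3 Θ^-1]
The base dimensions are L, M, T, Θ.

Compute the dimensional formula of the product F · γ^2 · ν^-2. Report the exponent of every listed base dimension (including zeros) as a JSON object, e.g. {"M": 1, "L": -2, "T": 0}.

{"L": -3, "M": 1, "T": -2, "Θ": 0}

Exponent matrix [L,M,T,Θ] × [F,γ,ν,ΔT,k]:
  L: [ 1  0  2  0  1]
  M: [ 1  0  0  0  1]
  T: [-2 -1 -1  0 -3]
  Θ: [ 0  0  0  1 -1]
  [L]: (1)·1+(2)·0+(-2)·2 = -3
  [M]: (1)·1+(2)·0+(-2)·0 = 1
  [T]: (1)·-2+(2)·-1+(-2)·-1 = -2
  [Θ]: (1)·0+(2)·0+(-2)·0 = 0
⇒ L^-3 M T^-2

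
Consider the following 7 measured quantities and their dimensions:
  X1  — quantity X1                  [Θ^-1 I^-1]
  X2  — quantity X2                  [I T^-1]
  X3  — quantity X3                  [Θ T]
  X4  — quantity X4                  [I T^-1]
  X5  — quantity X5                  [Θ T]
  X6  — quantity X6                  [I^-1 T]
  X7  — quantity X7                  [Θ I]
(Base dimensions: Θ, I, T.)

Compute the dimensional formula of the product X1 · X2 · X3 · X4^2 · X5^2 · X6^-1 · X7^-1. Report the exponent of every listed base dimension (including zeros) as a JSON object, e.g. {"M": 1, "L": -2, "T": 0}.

Exponent matrix [Θ,I,T] × [X1,X2,X3,X4,X5,X6,X7]:
  Θ: [-1  0  1  0  1  0  1]
  I: [-1  1  0  1  0 -1  1]
  T: [ 0 -1  1 -1  1  1  0]
  [Θ]: (1)·-1+(1)·0+(1)·1+(2)·0+(2)·1+(-1)·0+(-1)·1 = 1
  [I]: (1)·-1+(1)·1+(1)·0+(2)·1+(2)·0+(-1)·-1+(-1)·1 = 2
  [T]: (1)·0+(1)·-1+(1)·1+(2)·-1+(2)·1+(-1)·1+(-1)·0 = -1
⇒ Θ I^2 T^-1

{"Θ": 1, "I": 2, "T": -1}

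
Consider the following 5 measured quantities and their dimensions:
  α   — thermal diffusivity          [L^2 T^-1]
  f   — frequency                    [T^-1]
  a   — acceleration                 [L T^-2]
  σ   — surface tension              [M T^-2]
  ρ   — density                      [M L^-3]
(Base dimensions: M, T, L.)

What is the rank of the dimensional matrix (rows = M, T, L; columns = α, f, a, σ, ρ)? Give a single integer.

3

Dimensional matrix (M×T×L by α×f×a×σ×ρ):
  M: [ 0  0  0  1  1]
  T: [-1 -1 -2 -2  0]
  L: [ 2  0  1  0 -3]
Row reduction gives pivot columns α,f,σ; rank = 3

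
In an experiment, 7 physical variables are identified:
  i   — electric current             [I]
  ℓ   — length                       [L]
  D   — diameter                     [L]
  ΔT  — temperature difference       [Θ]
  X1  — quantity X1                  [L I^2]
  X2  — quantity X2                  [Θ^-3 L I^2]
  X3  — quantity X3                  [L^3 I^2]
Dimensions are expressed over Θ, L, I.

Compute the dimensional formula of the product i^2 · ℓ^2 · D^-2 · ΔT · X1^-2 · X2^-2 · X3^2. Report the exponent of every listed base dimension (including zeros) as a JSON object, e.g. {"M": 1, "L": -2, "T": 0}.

{"Θ": 7, "L": 2, "I": -2}

Write exponents as rows Θ,L,I / cols i,ℓ,D,ΔT,X1,X2,X3:
  Θ: [ 0  0  0  1  0 -3  0]
  L: [ 0  1  1  0  1  1  3]
  I: [ 1  0  0  0  2  2  2]
  [Θ]: (2)·0+(2)·0+(-2)·0+(1)·1+(-2)·0+(-2)·-3+(2)·0 = 7
  [L]: (2)·0+(2)·1+(-2)·1+(1)·0+(-2)·1+(-2)·1+(2)·3 = 2
  [I]: (2)·1+(2)·0+(-2)·0+(1)·0+(-2)·2+(-2)·2+(2)·2 = -2
⇒ Θ^7 L^2 I^-2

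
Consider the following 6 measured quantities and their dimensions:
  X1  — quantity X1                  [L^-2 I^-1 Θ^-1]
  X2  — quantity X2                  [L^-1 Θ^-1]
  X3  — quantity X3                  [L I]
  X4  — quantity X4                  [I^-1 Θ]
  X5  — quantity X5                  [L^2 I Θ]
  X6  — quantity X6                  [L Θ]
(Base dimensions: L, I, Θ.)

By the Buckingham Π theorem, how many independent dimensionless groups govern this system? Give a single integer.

4

Exponent matrix [L,I,Θ] × [X1,X2,X3,X4,X5,X6]:
  L: [-2 -1  1  0  2  1]
  I: [-1  0  1 -1  1  0]
  Θ: [-1 -1  0  1  1  1]
RREF → pivots at {X1,X2} ⇒ r = 2
6 vars − rank 2 = 4 Π groups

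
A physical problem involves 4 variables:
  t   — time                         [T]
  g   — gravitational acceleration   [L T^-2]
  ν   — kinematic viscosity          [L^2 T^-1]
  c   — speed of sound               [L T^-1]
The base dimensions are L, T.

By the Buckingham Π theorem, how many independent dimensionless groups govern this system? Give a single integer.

2

Exponent matrix [L,T] × [t,g,ν,c]:
  L: [ 0  1  2  1]
  T: [ 1 -2 -1 -1]
Row reduction gives pivot columns t,g; rank = 2
n=4, r=2 ⇒ 2 dimensionless groups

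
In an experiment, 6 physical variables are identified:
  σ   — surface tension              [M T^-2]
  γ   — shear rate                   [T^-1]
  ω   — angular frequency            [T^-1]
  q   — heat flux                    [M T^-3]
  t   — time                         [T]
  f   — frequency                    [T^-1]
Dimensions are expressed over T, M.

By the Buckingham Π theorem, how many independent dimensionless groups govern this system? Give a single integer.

4

Dimensional matrix (T×M by σ×γ×ω×q×t×f):
  T: [-2 -1 -1 -3  1 -1]
  M: [ 1  0  0  1  0  0]
RREF → pivots at {σ,γ} ⇒ r = 2
n=6, r=2 ⇒ 4 dimensionless groups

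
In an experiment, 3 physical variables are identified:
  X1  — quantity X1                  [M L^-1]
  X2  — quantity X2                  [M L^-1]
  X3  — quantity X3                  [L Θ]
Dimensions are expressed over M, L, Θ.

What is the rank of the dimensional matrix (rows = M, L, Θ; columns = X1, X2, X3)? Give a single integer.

2

Exponent matrix [M,L,Θ] × [X1,X2,X3]:
  M: [ 1  1  0]
  L: [-1 -1  1]
  Θ: [ 0  0  1]
RREF → pivots at {X1,X3} ⇒ r = 2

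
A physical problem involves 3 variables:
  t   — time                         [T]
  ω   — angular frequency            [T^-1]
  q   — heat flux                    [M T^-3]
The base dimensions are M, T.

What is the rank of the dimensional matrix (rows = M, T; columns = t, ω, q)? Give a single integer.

Write exponents as rows M,T / cols t,ω,q:
  M: [ 0  0  1]
  T: [ 1 -1 -3]
Echelon form has 2 nonzero rows (pivots: t,q)

2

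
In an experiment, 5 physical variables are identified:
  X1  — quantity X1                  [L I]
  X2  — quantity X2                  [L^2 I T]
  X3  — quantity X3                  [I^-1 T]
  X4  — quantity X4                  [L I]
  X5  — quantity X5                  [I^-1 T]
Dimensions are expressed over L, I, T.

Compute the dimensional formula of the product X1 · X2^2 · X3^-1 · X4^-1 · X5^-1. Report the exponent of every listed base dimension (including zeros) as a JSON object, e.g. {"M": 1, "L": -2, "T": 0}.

{"L": 4, "I": 4, "T": 0}

Exponent matrix [L,I,T] × [X1,X2,X3,X4,X5]:
  L: [ 1  2  0  1  0]
  I: [ 1  1 -1  1 -1]
  T: [ 0  1  1  0  1]
  [L]: (1)·1+(2)·2+(-1)·0+(-1)·1+(-1)·0 = 4
  [I]: (1)·1+(2)·1+(-1)·-1+(-1)·1+(-1)·-1 = 4
  [T]: (1)·0+(2)·1+(-1)·1+(-1)·0+(-1)·1 = 0
⇒ L^4 I^4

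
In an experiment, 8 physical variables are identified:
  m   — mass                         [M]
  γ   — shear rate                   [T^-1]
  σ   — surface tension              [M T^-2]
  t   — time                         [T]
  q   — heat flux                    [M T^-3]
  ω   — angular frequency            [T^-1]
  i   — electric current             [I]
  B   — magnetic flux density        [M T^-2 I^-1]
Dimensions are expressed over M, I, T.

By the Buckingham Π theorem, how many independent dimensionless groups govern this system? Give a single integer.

5

Write exponents as rows M,I,T / cols m,γ,σ,t,q,ω,i,B:
  M: [ 1  0  1  0  1  0  0  1]
  I: [ 0  0  0  0  0  0  1 -1]
  T: [ 0 -1 -2  1 -3 -1  0 -2]
Echelon form has 3 nonzero rows (pivots: m,γ,i)
8 vars − rank 3 = 5 Π groups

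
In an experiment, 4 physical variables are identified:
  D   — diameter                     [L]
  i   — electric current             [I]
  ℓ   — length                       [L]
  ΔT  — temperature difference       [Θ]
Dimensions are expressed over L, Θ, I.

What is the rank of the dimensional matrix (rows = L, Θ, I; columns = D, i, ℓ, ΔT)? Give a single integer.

Exponent matrix [L,Θ,I] × [D,i,ℓ,ΔT]:
  L: [ 1  0  1  0]
  Θ: [ 0  0  0  1]
  I: [ 0  1  0  0]
Echelon form has 3 nonzero rows (pivots: D,i,ΔT)

3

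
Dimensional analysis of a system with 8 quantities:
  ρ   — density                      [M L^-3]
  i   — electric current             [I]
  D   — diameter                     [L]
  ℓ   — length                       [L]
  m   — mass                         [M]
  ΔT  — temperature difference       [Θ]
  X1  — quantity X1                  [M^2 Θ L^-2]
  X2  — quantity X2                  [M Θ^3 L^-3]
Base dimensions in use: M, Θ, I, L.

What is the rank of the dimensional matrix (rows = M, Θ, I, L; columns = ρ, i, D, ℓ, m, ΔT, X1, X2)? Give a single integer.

Exponent matrix [M,Θ,I,L] × [ρ,i,D,ℓ,m,ΔT,X1,X2]:
  M: [ 1  0  0  0  1  0  2  1]
  Θ: [ 0  0  0  0  0  1  1  3]
  I: [ 0  1  0  0  0  0  0  0]
  L: [-3  0  1  1  0  0 -2 -3]
Echelon form has 4 nonzero rows (pivots: ρ,i,D,ΔT)

4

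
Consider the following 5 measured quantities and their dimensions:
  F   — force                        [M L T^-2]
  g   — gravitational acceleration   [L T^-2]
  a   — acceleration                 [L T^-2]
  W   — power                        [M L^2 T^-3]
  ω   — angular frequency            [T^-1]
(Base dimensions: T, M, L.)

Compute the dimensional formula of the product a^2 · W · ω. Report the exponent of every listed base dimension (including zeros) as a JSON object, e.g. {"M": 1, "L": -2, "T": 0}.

{"T": -8, "M": 1, "L": 4}

Write exponents as rows T,M,L / cols F,g,a,W,ω:
  T: [-2 -2 -2 -3 -1]
  M: [ 1  0  0  1  0]
  L: [ 1  1  1  2  0]
  [T]: (2)·-2+(1)·-3+(1)·-1 = -8
  [M]: (2)·0+(1)·1+(1)·0 = 1
  [L]: (2)·1+(1)·2+(1)·0 = 4
⇒ T^-8 M L^4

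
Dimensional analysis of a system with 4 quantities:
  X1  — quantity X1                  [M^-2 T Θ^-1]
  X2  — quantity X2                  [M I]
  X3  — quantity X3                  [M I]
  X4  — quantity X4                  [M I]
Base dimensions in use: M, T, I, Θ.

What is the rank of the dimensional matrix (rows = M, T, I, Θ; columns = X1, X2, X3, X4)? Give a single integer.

2

Exponent matrix [M,T,I,Θ] × [X1,X2,X3,X4]:
  M: [-2  1  1  1]
  T: [ 1  0  0  0]
  I: [ 0  1  1  1]
  Θ: [-1  0  0  0]
Echelon form has 2 nonzero rows (pivots: X1,X2)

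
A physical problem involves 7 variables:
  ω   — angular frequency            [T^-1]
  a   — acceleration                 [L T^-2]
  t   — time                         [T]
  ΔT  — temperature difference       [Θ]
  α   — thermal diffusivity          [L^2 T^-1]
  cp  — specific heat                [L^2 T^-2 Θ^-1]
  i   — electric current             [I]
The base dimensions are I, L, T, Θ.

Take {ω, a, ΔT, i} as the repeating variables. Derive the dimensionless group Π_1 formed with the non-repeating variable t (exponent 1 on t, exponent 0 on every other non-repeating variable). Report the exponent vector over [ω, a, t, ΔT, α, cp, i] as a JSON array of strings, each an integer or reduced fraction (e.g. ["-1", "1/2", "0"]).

["1", "0", "1", "0", "0", "0", "0"]

Dimensional matrix (I×L×T×Θ by ω×a×t×ΔT×α×cp×i):
  I: [ 0  0  0  0  0  0  1]
  L: [ 0  1  0  0  2  2  0]
  T: [-1 -2  1  0 -1 -2  0]
  Θ: [ 0  0  0  1  0 -1  0]
RREF → pivots at {ω,a,ΔT,i} ⇒ r = 4
Pivot set = {ω,a,ΔT,i}, free = {t,α,cp}
RREF:
  r0: [   1    0   -1    0   -3   -2    0]
  r1: [   0    1    0    0    2    2    0]
  r2: [   0    0    0    1    0   -1    0]
  r3: [   0    0    0    0    0    0    1]
Fix exponent of t at 1, α at 0, cp at 0; solve each RREF row for its pivot's exponent:
  r0: exp(ω) + (-1)·1 = 0 ⇒ exp(ω) = 1
  r1: exp(a) + (0)·1 = 0 ⇒ exp(a) = 0
  r2: exp(ΔT) + (0)·1 = 0 ⇒ exp(ΔT) = 0
  r3: exp(i) + (0)·1 = 0 ⇒ exp(i) = 0
Π_1 = ω · t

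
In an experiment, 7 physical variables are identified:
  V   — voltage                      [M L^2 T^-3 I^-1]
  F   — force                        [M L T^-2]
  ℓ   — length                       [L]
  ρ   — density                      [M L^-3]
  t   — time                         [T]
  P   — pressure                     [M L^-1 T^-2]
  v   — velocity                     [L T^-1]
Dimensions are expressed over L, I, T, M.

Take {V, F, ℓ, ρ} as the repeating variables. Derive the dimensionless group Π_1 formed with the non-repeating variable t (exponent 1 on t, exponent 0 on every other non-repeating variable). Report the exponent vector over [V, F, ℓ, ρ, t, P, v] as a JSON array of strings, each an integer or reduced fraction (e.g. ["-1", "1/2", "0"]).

Dimensional matrix (L×I×T×M by V×F×ℓ×ρ×t×P×v):
  L: [ 2  1  1 -3  0 -1  1]
  I: [-1  0  0  0  0  0  0]
  T: [-3 -2  0  0  1 -2 -1]
  M: [ 1  1  0  1  0  1  0]
Row reduction gives pivot columns V,F,ℓ,ρ; rank = 4
Pivot set = {V,F,ℓ,ρ}, free = {t,P,v}
RREF:
  r0: [   1    0    0    0    0    0    0]
  r1: [   0    1    0    0 -1/2    1  1/2]
  r2: [   0    0    1    0    2   -2   -1]
  r3: [   0    0    0    1  1/2    0 -1/2]
Fix exponent of t at 1, P at 0, v at 0; solve each RREF row for its pivot's exponent:
  r0: exp(V) + (0)·1 = 0 ⇒ exp(V) = 0
  r1: exp(F) + (-1/2)·1 = 0 ⇒ exp(F) = 1/2
  r2: exp(ℓ) + (2)·1 = 0 ⇒ exp(ℓ) = -2
  r3: exp(ρ) + (1/2)·1 = 0 ⇒ exp(ρ) = -1/2
Π_1 = F^(1/2) · ℓ^-2 · ρ^(-1/2) · t

["0", "1/2", "-2", "-1/2", "1", "0", "0"]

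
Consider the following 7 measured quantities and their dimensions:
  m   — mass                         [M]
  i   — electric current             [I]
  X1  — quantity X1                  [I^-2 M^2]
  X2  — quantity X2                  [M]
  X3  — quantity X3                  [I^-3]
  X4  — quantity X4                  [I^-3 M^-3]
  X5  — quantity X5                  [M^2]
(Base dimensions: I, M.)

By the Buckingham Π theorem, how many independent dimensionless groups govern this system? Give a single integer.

5

Write exponents as rows I,M / cols m,i,X1,X2,X3,X4,X5:
  I: [ 0  1 -2  0 -3 -3  0]
  M: [ 1  0  2  1  0 -3  2]
Echelon form has 2 nonzero rows (pivots: m,i)
n=7, r=2 ⇒ 5 dimensionless groups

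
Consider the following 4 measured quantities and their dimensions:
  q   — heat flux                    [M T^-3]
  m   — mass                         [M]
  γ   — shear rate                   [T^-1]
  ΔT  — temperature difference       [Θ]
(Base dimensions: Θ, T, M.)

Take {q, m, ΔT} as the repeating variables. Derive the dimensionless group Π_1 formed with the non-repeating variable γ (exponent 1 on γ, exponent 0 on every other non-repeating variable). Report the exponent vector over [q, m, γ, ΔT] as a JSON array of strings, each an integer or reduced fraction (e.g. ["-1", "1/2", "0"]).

["-1/3", "1/3", "1", "0"]

Write exponents as rows Θ,T,M / cols q,m,γ,ΔT:
  Θ: [ 0  0  0  1]
  T: [-3  0 -1  0]
  M: [ 1  1  0  0]
RREF → pivots at {q,m,ΔT} ⇒ r = 3
Repeat: q,m,ΔT; free: γ
RREF:
  r0: [   1    0  1/3    0]
  r1: [   0    1 -1/3    0]
  r2: [   0    0    0    1]
Fix exponent of γ at 1; solve each RREF row for its pivot's exponent:
  r0: exp(q) + (1/3)·1 = 0 ⇒ exp(q) = -1/3
  r1: exp(m) + (-1/3)·1 = 0 ⇒ exp(m) = 1/3
  r2: exp(ΔT) + (0)·1 = 0 ⇒ exp(ΔT) = 0
Π_1 = q^(-1/3) · m^(1/3) · γ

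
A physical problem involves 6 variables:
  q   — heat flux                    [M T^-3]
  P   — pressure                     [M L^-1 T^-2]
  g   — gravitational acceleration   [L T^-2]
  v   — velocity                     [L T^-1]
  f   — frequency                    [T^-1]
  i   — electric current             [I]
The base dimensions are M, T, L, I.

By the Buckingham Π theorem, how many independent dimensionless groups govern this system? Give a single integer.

2

Dimensional matrix (M×T×L×I by q×P×g×v×f×i):
  M: [ 1  1  0  0  0  0]
  T: [-3 -2 -2 -1 -1  0]
  L: [ 0 -1  1  1  0  0]
  I: [ 0  0  0  0  0  1]
Row reduction gives pivot columns q,P,g,i; rank = 4
Π count = n − r = 6 − 4 = 2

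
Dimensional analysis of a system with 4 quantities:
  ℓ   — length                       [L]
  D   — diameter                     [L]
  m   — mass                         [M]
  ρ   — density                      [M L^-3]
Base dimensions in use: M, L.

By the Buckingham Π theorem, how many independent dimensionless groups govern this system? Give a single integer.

Dimensional matrix (M×L by ℓ×D×m×ρ):
  M: [ 0  0  1  1]
  L: [ 1  1  0 -3]
RREF → pivots at {ℓ,m} ⇒ r = 2
4 vars − rank 2 = 2 Π groups

2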